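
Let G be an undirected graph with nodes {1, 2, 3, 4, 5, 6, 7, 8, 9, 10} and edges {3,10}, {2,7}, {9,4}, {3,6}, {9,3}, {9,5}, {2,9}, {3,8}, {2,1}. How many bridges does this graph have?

9

removing 2-9 disconnects 2 from 9; removing 2-7 disconnects 2 from 7; removing 3-8 disconnects 3 from 8; removing 4-9 disconnects 4 from 9 — these are bridges.
In total 9 edges are bridges.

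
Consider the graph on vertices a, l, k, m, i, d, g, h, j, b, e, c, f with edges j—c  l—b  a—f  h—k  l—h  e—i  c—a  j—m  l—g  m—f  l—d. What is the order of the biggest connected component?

6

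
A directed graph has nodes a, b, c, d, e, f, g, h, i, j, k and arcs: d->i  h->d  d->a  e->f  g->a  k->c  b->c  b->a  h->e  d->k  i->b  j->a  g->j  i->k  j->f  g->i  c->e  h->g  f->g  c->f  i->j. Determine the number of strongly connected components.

{b, c, e, f, g, i, j, k} are all mutually reachable — one SCC of size 8.
{h} is an SCC by itself.
{a} is an SCC by itself.
{d} is an SCC by itself.
That gives 4 strongly connected components.

4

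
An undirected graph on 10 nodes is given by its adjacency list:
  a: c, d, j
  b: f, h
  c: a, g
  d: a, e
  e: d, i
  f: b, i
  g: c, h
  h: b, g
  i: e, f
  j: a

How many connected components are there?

Starting from a we can reach a, b, c, d, e, f, g, h, i, j. That is one component of size 10.
Total: 1 component.

1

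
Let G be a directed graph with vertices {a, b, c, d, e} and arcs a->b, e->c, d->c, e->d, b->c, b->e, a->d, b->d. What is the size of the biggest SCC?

1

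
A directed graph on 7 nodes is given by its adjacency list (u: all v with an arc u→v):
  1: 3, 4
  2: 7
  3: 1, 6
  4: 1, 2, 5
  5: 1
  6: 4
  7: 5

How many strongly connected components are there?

{1, 2, 3, 4, 5, 6, 7} are all mutually reachable — one SCC of size 7.
That gives 1 strongly connected component.

1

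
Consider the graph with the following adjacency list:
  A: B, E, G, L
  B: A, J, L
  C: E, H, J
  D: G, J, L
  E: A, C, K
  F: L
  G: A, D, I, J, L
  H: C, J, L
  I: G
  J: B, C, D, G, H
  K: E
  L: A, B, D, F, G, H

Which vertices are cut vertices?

E, G, L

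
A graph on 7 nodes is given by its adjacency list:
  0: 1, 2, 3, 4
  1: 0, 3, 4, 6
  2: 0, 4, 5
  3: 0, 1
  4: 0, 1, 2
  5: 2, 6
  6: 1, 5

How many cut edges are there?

0

The edges on the cycle 2-4-1-0-2 are not bridges since each lies on that cycle.
Every edge lies on some cycle, so there are no bridges.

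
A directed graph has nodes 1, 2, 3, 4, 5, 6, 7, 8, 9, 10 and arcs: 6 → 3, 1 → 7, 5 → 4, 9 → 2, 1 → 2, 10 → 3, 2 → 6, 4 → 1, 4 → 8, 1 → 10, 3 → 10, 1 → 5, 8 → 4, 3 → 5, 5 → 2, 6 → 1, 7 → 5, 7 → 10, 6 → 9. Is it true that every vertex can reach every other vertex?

From 2 we can reach every vertex (1, 2, 3, 4, 5, 6, 7, 8, 9, 10), and every vertex can reach 2 (1, 2, 3, 4, 5, 6, 7, 8, 9, 10). So the whole graph is one strongly connected component.

Yes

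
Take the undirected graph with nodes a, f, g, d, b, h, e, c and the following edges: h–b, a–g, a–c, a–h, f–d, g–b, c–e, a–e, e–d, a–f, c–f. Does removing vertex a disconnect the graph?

Deleting a raises the number of components from 1 to 2, so a is a cut vertex.

Yes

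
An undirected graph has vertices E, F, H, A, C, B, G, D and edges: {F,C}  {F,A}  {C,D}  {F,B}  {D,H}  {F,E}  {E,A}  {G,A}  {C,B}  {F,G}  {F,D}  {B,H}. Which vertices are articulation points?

Removing F increases the component count from 1 to 2, so F is a cut vertex.
By contrast removing G leaves 1 component; it is not a cut vertex. No other vertex is a cut vertex either.

F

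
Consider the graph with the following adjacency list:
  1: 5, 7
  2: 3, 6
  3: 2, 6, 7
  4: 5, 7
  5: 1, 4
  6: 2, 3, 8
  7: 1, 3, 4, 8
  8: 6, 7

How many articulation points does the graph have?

Removing 7 increases the component count from 1 to 2, so 7 is a cut vertex.
By contrast removing 1 leaves 1 component; it is not a cut vertex. No other vertex is a cut vertex either.

1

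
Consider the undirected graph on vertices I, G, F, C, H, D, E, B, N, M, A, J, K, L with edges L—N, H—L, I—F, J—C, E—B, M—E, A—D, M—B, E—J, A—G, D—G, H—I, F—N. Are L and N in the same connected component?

From L we can reach F, H, I, L, N, which includes N.

Yes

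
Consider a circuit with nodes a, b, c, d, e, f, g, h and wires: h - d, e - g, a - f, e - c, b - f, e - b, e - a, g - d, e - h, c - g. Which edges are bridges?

The edges on the cycle e-a-f-b-e are not bridges since each lies on that cycle.
Every edge lies on some cycle, so there are no bridges.

none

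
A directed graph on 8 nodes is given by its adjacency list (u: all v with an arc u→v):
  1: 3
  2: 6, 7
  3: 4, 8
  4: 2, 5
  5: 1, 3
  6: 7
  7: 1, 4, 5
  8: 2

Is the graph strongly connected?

Yes

From 5 we can reach every vertex (1, 2, 3, 4, 5, 6, 7, 8), and every vertex can reach 5 (1, 2, 3, 4, 5, 6, 7, 8). So the whole graph is one strongly connected component.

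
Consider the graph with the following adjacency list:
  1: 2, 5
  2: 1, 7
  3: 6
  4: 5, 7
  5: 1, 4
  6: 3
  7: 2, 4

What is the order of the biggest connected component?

5

Starting from 3 we can reach 3, 6. That is one component of size 2.
Starting from 1 we can reach 1, 2, 4, 5, 7. That is one component of size 5.
The largest has 5 vertices.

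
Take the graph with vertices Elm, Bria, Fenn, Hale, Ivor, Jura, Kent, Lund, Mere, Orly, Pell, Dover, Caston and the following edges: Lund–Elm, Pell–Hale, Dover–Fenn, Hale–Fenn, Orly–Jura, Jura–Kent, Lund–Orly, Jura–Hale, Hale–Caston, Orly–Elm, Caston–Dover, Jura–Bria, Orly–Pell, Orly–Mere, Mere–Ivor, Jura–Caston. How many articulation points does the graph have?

3

Removing Jura increases the component count from 1 to 3, so Jura is a cut vertex.
Removing Mere increases the component count from 1 to 2, so Mere is a cut vertex.
Removing Orly increases the component count from 1 to 3, so Orly is a cut vertex.
By contrast removing Ivor leaves 1 component; it is not a cut vertex. No other vertex is a cut vertex either.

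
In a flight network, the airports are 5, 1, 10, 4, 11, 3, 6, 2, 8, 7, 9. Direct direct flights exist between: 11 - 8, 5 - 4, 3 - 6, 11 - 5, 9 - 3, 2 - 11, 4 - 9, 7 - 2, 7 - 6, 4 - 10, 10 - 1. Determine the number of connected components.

1

Starting from 1 we can reach 1, 2, 3, 4, 5, 6, 7, 8, 9, 10, 11. That is one component of size 11.
Total: 1 component.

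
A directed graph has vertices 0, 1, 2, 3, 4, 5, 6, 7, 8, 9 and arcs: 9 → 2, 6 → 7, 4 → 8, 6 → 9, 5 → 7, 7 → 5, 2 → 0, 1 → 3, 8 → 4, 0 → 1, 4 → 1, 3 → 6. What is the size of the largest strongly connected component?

6

{0, 1, 2, 3, 6, 9} are all mutually reachable — one SCC of size 6.
{4, 8} are all mutually reachable — one SCC of size 2.
{5, 7} are all mutually reachable — one SCC of size 2.
The largest has 6 vertices.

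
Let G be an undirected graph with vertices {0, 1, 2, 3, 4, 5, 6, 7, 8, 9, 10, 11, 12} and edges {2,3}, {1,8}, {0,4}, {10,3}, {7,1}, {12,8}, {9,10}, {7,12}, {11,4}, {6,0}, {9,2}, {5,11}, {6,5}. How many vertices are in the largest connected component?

Starting from 1 we can reach 1, 7, 8, 12. That is one component of size 4.
Starting from 2 we can reach 2, 3, 9, 10. That is one component of size 4.
Starting from 0 we can reach 0, 4, 5, 6, 11. That is one component of size 5.
The largest has 5 vertices.

5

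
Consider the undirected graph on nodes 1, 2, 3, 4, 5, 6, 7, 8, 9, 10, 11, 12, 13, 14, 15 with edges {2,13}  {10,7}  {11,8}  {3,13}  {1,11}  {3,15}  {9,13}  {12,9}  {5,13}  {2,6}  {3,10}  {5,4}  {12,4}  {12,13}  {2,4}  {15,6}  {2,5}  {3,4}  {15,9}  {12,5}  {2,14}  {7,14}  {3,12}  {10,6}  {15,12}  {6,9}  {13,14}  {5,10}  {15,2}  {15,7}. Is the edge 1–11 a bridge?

Yes

Removing 1–11 leaves no path between 1 and 11: the component count goes from 2 to 3. So it is a bridge.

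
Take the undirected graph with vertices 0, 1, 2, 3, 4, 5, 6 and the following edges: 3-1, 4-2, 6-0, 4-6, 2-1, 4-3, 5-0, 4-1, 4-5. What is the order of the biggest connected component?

Starting from 0 we can reach 0, 1, 2, 3, 4, 5, 6. That is one component of size 7.
The largest has 7 vertices.

7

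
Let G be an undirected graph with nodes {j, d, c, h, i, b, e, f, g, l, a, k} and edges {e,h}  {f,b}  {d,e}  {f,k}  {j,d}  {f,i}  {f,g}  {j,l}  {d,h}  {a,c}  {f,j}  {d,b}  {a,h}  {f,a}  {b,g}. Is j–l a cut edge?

Removing j–l leaves no path between j and l: the component count goes from 1 to 2. So it is a bridge.

Yes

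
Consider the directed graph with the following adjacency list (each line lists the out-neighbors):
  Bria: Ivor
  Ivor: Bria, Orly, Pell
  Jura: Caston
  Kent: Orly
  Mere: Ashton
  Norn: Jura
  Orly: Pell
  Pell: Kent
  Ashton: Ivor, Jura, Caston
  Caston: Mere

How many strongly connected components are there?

{Jura, Mere, Ashton, Caston} are all mutually reachable — one SCC of size 4.
{Kent, Orly, Pell} are all mutually reachable — one SCC of size 3.
{Bria, Ivor} are all mutually reachable — one SCC of size 2.
{Norn} is an SCC by itself.
That gives 4 strongly connected components.

4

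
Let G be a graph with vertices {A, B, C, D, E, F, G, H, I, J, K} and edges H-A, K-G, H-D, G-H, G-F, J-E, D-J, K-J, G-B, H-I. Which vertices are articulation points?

Removing G increases the component count from 2 to 4, so G is a cut vertex.
Removing H increases the component count from 2 to 4, so H is a cut vertex.
Removing J increases the component count from 2 to 3, so J is a cut vertex.
By contrast removing F leaves 2 components; it is not a cut vertex. No other vertex is a cut vertex either.

G, H, J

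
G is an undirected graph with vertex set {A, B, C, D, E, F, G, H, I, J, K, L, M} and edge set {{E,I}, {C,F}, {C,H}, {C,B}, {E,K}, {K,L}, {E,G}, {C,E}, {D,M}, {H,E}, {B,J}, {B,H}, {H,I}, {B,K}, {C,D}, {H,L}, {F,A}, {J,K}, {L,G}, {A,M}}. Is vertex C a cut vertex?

Deleting C raises the number of components from 1 to 2, so C is a cut vertex.

Yes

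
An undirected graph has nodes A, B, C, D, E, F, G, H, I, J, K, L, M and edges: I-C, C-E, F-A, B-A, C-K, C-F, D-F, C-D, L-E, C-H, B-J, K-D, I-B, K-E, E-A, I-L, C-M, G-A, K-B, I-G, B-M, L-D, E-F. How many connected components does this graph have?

Starting from A we can reach A, B, C, D, E, F, G, H, I, J, K, L, M. That is one component of size 13.
Total: 1 component.

1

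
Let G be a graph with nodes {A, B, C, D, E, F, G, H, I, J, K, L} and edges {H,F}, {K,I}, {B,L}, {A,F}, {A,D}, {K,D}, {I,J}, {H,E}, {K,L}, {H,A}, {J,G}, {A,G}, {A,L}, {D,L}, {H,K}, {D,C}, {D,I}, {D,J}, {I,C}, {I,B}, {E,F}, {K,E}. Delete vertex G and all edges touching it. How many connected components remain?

With G gone, the remaining components are: {A, B, C, D, E, F, H, I, J, K, L}.
That is 1 component.

1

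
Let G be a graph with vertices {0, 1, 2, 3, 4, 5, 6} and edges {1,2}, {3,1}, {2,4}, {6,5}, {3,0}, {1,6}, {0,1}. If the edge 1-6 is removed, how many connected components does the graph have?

2

Before removal there is 1 component.
1-6 is a bridge — removing it separates 1's side from 6's side.
After removal: 2 components.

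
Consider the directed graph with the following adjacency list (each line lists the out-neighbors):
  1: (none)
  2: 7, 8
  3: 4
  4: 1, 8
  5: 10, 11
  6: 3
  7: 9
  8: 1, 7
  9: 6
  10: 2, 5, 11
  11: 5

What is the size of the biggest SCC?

6

{3, 4, 6, 7, 8, 9} are all mutually reachable — one SCC of size 6.
{5, 10, 11} are all mutually reachable — one SCC of size 3.
{2} is an SCC by itself.
{1} is an SCC by itself.
The largest has 6 vertices.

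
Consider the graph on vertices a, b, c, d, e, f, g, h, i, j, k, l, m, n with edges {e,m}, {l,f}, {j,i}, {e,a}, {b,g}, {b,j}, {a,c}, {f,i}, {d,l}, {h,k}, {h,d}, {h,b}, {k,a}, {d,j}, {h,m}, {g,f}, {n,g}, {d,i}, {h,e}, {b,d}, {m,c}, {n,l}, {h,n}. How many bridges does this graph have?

The edges on the cycle h-e-m-h are not bridges since each lies on that cycle.
Every edge lies on some cycle, so there are no bridges.

0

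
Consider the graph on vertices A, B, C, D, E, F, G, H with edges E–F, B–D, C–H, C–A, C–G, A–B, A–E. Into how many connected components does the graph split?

1

Starting from A we can reach A, B, C, D, E, F, G, H. That is one component of size 8.
Total: 1 component.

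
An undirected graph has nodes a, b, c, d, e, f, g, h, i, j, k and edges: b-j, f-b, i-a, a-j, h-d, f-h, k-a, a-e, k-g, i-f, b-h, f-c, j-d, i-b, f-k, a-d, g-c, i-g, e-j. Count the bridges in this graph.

The edges on the cycle i-f-b-j-a-i are not bridges since each lies on that cycle.
Every edge lies on some cycle, so there are no bridges.

0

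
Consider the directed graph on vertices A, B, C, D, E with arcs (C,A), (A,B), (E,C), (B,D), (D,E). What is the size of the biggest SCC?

5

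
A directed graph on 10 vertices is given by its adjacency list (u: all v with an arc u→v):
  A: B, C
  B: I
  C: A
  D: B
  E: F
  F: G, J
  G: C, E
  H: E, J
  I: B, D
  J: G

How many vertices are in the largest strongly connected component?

{E, F, G, J} are all mutually reachable — one SCC of size 4.
{B, D, I} are all mutually reachable — one SCC of size 3.
{A, C} are all mutually reachable — one SCC of size 2.
{H} is an SCC by itself.
The largest has 4 vertices.

4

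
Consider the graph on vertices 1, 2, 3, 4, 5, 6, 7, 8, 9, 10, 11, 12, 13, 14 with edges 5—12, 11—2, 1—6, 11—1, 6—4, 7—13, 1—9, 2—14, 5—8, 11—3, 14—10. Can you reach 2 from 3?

Yes

From 3 we can reach 1, 2, 3, 4, 6, 9, 10, 11, 14, which includes 2.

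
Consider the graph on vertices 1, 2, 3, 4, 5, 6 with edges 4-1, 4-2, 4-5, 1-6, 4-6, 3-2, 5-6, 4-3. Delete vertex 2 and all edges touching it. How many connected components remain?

With 2 gone, the remaining components are: {1, 3, 4, 5, 6}.
That is 1 component.

1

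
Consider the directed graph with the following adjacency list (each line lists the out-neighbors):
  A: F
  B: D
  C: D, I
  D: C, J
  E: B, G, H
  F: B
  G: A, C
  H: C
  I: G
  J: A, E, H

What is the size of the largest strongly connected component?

10

{A, B, C, D, E, F, G, H, I, J} are all mutually reachable — one SCC of size 10.
The largest has 10 vertices.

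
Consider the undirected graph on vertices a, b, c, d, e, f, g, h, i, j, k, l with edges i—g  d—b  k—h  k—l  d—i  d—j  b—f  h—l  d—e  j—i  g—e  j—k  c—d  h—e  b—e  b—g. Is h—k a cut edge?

No

After removing h—k, the path h-l-k still connects them, so the edge is not a bridge.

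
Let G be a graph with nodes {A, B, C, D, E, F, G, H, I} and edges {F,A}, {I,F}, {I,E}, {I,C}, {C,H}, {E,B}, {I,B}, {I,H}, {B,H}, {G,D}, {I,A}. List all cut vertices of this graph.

Removing I increases the component count from 2 to 3, so I is a cut vertex.
By contrast removing H leaves 2 components; it is not a cut vertex. No other vertex is a cut vertex either.

I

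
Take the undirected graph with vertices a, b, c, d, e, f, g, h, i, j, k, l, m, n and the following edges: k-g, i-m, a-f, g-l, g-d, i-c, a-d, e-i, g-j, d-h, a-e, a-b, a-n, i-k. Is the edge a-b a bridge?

Yes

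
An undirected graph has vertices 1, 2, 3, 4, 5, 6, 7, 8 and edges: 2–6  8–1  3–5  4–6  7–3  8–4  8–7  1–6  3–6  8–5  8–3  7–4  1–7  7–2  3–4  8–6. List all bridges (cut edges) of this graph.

The edges on the cycle 8-1-7-8 are not bridges since each lies on that cycle.
Every edge lies on some cycle, so there are no bridges.

none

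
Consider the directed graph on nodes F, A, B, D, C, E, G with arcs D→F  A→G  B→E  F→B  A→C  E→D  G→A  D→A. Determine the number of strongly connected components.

{B, D, E, F} are all mutually reachable — one SCC of size 4.
{A, G} are all mutually reachable — one SCC of size 2.
{C} is an SCC by itself.
That gives 3 strongly connected components.

3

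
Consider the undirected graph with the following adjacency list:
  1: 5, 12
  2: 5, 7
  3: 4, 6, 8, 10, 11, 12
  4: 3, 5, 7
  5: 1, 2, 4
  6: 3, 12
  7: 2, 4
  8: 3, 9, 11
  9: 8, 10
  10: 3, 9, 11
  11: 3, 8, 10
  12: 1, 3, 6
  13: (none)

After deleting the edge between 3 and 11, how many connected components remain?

2

3 and 11 are still connected via 3-10-11, so the component count stays at 2.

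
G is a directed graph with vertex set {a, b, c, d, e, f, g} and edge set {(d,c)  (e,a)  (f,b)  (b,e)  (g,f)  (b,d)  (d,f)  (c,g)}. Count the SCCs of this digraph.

3

{b, c, d, f, g} are all mutually reachable — one SCC of size 5.
{a} is an SCC by itself.
{e} is an SCC by itself.
That gives 3 strongly connected components.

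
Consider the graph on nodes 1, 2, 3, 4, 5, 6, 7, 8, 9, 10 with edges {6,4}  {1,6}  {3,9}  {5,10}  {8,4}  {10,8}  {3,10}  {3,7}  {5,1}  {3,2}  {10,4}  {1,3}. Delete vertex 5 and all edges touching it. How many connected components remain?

1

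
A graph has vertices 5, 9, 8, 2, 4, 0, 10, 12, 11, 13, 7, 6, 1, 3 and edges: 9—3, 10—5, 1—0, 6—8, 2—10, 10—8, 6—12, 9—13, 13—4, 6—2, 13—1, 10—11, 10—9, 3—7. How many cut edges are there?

10

The edges on the cycle 6-2-10-8-6 are not bridges since each lies on that cycle.
But removing 7—3 disconnects 7 from 3; removing 10—5 disconnects 10 from 5; removing 13—4 disconnects 13 from 4; removing 10—9 disconnects 10 from 9 — these are bridges.
In total 10 edges are bridges.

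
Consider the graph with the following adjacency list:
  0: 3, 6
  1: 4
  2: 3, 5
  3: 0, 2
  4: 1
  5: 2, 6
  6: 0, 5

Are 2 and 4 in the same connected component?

The component containing 2 is {0, 2, 3, 5, 6}, and 4 is not in it.

No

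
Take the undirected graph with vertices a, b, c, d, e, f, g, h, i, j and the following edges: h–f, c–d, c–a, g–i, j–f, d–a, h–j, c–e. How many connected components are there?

4

b is isolated — a component by itself.
Starting from g we can reach g, i. That is one component of size 2.
Starting from f we can reach f, h, j. That is one component of size 3.
Starting from a we can reach a, c, d, e. That is one component of size 4.
Total: 4 components.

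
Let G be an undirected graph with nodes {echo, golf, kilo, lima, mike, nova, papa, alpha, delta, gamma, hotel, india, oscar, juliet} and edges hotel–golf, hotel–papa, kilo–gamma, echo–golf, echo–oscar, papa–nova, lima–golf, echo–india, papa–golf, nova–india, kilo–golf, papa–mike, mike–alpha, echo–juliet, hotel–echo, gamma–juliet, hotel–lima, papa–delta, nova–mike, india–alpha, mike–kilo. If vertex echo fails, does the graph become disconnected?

Deleting echo raises the number of components from 1 to 2, so echo is a cut vertex.

Yes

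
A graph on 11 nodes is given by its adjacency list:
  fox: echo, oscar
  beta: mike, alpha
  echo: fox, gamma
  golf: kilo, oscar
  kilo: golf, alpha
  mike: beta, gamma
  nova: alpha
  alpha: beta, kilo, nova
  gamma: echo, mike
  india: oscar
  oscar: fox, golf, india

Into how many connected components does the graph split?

Starting from fox we can reach fox, beta, echo, golf, kilo, mike, nova, alpha, gamma, india, oscar. That is one component of size 11.
Total: 1 component.

1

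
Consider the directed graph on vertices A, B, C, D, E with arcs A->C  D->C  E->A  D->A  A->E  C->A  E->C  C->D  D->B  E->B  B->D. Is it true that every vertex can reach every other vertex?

Yes

From C we can reach every vertex (A, B, C, D, E), and every vertex can reach C (A, B, C, D, E). So the whole graph is one strongly connected component.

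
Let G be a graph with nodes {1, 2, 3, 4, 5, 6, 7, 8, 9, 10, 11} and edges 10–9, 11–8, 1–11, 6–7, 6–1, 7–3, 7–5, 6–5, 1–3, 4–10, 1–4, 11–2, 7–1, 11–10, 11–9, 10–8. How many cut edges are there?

1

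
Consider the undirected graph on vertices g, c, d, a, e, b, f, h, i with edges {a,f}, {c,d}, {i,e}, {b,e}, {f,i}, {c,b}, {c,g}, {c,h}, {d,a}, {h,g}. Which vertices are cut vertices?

c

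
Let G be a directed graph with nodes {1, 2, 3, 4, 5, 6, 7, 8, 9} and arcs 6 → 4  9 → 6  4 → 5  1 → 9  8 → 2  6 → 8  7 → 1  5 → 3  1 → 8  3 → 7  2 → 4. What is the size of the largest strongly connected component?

{1, 2, 3, 4, 5, 6, 7, 8, 9} are all mutually reachable — one SCC of size 9.
The largest has 9 vertices.

9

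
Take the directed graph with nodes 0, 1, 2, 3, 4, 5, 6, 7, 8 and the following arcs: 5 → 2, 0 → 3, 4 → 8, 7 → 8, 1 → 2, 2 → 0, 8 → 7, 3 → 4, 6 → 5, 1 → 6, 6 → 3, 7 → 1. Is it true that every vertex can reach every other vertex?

From 2 we can reach every vertex (0, 1, 2, 3, 4, 5, 6, 7, 8), and every vertex can reach 2 (0, 1, 2, 3, 4, 5, 6, 7, 8). So the whole graph is one strongly connected component.

Yes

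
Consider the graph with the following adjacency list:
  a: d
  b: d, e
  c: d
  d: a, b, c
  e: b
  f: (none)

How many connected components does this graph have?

f is isolated — a component by itself.
Starting from a we can reach a, b, c, d, e. That is one component of size 5.
Total: 2 components.

2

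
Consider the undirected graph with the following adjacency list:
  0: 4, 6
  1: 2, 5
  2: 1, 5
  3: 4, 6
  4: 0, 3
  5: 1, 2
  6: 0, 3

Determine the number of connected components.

2

Starting from 1 we can reach 1, 2, 5. That is one component of size 3.
Starting from 0 we can reach 0, 3, 4, 6. That is one component of size 4.
Total: 2 components.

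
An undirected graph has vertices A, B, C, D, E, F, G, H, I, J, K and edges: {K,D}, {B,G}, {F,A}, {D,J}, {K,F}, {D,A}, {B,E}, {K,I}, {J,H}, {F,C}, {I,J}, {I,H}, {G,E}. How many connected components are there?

2

Starting from B we can reach B, E, G. That is one component of size 3.
Starting from A we can reach A, C, D, F, H, I, J, K. That is one component of size 8.
Total: 2 components.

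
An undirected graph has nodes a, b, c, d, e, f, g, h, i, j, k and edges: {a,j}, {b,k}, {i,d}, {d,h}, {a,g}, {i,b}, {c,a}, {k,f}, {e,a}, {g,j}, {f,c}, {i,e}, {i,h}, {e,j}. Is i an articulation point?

Yes

Deleting i raises the number of components from 1 to 2, so i is a cut vertex.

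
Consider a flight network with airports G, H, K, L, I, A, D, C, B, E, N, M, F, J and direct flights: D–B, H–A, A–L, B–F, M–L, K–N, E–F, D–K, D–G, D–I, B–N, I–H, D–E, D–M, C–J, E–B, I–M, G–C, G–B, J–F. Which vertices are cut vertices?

Removing D increases the component count from 1 to 2, so D is a cut vertex.
By contrast removing M leaves 1 component; it is not a cut vertex. No other vertex is a cut vertex either.

D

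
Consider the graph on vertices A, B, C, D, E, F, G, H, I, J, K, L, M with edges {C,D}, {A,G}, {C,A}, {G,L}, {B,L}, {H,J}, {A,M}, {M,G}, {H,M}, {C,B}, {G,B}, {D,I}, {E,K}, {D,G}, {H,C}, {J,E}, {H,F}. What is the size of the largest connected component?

13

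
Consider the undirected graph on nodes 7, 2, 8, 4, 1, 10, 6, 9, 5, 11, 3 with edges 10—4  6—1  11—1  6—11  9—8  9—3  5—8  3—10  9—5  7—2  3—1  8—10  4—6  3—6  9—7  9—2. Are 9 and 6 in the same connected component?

From 9 we can reach 1, 2, 3, 4, 5, 6, 7, 8, 9, 10, 11, which includes 6.

Yes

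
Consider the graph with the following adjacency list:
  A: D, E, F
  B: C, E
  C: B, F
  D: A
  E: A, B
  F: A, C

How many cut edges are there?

The edges on the cycle B-C-F-A-E-B are not bridges since each lies on that cycle.
But removing A-D disconnects A from D — this is a bridge.

1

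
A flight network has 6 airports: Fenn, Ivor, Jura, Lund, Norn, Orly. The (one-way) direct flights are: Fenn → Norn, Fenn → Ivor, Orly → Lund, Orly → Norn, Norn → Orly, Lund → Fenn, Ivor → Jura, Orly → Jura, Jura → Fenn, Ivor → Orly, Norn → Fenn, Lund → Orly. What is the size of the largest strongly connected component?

{Fenn, Ivor, Jura, Lund, Norn, Orly} are all mutually reachable — one SCC of size 6.
The largest has 6 vertices.

6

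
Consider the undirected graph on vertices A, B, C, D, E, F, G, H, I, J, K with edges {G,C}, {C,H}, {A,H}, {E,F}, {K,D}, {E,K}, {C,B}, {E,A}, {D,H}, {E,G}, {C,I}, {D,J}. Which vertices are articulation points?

Removing C increases the component count from 1 to 3, so C is a cut vertex.
Removing D increases the component count from 1 to 2, so D is a cut vertex.
Removing E increases the component count from 1 to 2, so E is a cut vertex.
By contrast removing F leaves 1 component; it is not a cut vertex. No other vertex is a cut vertex either.

C, D, E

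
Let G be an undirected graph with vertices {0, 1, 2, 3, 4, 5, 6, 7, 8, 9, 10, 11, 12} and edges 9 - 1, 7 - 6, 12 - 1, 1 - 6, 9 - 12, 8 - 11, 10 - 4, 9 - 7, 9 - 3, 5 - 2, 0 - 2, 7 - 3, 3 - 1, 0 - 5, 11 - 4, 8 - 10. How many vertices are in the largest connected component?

6

Starting from 0 we can reach 0, 2, 5. That is one component of size 3.
Starting from 4 we can reach 4, 8, 10, 11. That is one component of size 4.
Starting from 1 we can reach 1, 3, 6, 7, 9, 12. That is one component of size 6.
The largest has 6 vertices.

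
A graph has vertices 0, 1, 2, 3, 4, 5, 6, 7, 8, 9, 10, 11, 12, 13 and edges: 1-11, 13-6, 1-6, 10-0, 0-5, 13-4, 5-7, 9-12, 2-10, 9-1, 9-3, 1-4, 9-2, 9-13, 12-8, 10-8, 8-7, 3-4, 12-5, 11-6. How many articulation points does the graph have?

1

Removing 9 increases the component count from 1 to 2, so 9 is a cut vertex.
By contrast removing 0 leaves 1 component; it is not a cut vertex. No other vertex is a cut vertex either.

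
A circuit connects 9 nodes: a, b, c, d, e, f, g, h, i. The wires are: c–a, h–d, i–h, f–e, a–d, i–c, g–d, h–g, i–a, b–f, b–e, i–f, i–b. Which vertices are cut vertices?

Removing i increases the component count from 1 to 2, so i is a cut vertex.
By contrast removing f leaves 1 component; it is not a cut vertex. No other vertex is a cut vertex either.

i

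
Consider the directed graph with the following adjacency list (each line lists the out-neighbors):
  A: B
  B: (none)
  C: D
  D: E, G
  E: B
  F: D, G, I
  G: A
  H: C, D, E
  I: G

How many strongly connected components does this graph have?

9

{D} is an SCC by itself.
{E} is an SCC by itself.
{F} is an SCC by itself.
{C} is an SCC by itself.
{B} is an SCC by itself.
(and 4 more singleton SCCs)
That gives 9 strongly connected components.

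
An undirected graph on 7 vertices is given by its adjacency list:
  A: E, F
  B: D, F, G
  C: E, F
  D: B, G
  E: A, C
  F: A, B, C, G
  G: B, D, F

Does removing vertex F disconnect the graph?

Yes

Deleting F raises the number of components from 1 to 2, so F is a cut vertex.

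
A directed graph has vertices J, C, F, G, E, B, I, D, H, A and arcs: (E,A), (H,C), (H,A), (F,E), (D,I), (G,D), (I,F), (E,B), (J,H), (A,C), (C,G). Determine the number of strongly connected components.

4

{A, C, D, E, F, G, I} are all mutually reachable — one SCC of size 7.
{B} is an SCC by itself.
{J} is an SCC by itself.
{H} is an SCC by itself.
That gives 4 strongly connected components.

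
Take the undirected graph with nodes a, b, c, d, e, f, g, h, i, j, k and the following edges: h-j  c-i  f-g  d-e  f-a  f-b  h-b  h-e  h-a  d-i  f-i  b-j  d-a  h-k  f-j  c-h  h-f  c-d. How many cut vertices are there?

Removing f increases the component count from 1 to 2, so f is a cut vertex.
Removing h increases the component count from 1 to 2, so h is a cut vertex.
By contrast removing j leaves 1 component; it is not a cut vertex. No other vertex is a cut vertex either.

2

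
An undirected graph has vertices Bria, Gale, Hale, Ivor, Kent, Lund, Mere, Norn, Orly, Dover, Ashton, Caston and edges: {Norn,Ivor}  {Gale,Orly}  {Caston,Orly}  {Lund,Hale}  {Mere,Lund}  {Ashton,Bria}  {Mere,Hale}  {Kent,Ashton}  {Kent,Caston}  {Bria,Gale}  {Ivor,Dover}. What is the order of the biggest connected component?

6

Starting from Ivor we can reach Ivor, Norn, Dover. That is one component of size 3.
Starting from Hale we can reach Hale, Lund, Mere. That is one component of size 3.
Starting from Bria we can reach Bria, Gale, Kent, Orly, Ashton, Caston. That is one component of size 6.
The largest has 6 vertices.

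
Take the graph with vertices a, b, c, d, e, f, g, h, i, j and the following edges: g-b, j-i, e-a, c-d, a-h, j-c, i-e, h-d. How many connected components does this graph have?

3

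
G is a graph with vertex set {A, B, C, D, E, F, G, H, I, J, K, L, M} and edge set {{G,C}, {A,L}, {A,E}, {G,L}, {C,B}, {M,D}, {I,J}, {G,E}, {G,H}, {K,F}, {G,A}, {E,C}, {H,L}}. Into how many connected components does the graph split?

Starting from D we can reach D, M. That is one component of size 2.
Starting from F we can reach F, K. That is one component of size 2.
Starting from I we can reach I, J. That is one component of size 2.
Starting from A we can reach A, B, C, E, G, H, L. That is one component of size 7.
Total: 4 components.

4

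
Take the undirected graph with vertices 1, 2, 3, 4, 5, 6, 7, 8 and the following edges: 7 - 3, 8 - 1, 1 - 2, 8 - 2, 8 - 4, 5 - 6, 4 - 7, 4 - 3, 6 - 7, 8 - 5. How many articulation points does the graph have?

1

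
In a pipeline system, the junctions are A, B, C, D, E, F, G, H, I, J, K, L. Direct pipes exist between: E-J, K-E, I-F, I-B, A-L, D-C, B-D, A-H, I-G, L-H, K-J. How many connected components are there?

Starting from A we can reach A, H, L. That is one component of size 3.
Starting from E we can reach E, J, K. That is one component of size 3.
Starting from B we can reach B, C, D, F, G, I. That is one component of size 6.
Total: 3 components.

3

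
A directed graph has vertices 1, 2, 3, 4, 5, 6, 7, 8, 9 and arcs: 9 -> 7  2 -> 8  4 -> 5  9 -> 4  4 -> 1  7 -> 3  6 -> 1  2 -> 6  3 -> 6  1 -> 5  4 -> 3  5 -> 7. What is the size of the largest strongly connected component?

{1, 3, 5, 6, 7} are all mutually reachable — one SCC of size 5.
{4} is an SCC by itself.
{9} is an SCC by itself.
{8} is an SCC by itself.
{2} is an SCC by itself.
The largest has 5 vertices.

5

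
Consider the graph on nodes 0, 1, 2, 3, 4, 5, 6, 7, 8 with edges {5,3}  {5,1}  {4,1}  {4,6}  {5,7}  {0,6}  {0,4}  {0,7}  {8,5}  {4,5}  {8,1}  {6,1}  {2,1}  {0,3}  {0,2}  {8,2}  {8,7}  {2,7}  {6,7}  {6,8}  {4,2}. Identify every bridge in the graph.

none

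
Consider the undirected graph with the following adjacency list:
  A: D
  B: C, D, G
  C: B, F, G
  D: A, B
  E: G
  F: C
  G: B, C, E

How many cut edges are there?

The edges on the cycle G-C-B-G are not bridges since each lies on that cycle.
But removing C-F disconnects C from F; removing B-D disconnects B from D; removing D-A disconnects D from A; removing G-E disconnects G from E — these are bridges.
That makes 4 bridges.

4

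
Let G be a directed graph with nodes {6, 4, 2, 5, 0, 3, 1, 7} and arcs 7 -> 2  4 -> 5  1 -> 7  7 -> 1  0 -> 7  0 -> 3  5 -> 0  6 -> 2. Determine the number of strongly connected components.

{1, 7} are all mutually reachable — one SCC of size 2.
{2} is an SCC by itself.
{6} is an SCC by itself.
{5} is an SCC by itself.
{3} is an SCC by itself.
(and 2 more singleton SCCs)
That gives 7 strongly connected components.

7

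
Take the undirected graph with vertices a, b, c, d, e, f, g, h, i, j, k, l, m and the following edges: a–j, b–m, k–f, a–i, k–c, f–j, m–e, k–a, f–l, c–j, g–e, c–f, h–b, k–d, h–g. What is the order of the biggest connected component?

8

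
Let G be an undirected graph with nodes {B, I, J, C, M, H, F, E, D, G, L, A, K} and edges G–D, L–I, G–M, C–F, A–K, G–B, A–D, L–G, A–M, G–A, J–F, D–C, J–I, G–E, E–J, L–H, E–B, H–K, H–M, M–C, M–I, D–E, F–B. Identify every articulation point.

Removing H, for instance, still leaves 1 component. No single vertex removal increases the component count — the graph has no articulation points.

none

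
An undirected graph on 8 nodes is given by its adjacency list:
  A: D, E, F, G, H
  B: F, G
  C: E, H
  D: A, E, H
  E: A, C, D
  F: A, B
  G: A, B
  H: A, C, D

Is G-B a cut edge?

After removing G-B, the path G-A-F-B still connects them, so the edge is not a bridge.

No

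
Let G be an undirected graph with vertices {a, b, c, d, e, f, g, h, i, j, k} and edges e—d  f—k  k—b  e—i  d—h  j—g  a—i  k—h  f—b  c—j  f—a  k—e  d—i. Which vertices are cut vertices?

Removing j increases the component count from 2 to 3, so j is a cut vertex.
By contrast removing e leaves 2 components; it is not a cut vertex. No other vertex is a cut vertex either.

j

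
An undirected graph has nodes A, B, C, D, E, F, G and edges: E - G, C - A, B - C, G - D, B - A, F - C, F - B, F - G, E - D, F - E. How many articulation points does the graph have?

Removing F increases the component count from 1 to 2, so F is a cut vertex.
By contrast removing A leaves 1 component; it is not a cut vertex. No other vertex is a cut vertex either.

1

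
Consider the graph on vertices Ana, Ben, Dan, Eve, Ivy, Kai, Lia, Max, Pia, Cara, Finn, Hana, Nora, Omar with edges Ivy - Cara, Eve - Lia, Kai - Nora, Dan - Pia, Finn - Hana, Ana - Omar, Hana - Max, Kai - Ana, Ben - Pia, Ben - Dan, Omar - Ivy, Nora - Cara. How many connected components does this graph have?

4

Starting from Eve we can reach Eve, Lia. That is one component of size 2.
Starting from Ben we can reach Ben, Dan, Pia. That is one component of size 3.
Starting from Max we can reach Max, Finn, Hana. That is one component of size 3.
Starting from Ana we can reach Ana, Ivy, Kai, Cara, Nora, Omar. That is one component of size 6.
Total: 4 components.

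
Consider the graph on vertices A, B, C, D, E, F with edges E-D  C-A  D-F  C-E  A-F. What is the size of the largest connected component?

5

B is isolated — a component by itself.
Starting from A we can reach A, C, D, E, F. That is one component of size 5.
The largest has 5 vertices.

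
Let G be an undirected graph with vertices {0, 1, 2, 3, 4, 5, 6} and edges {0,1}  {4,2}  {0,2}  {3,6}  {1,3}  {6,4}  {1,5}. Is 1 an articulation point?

Yes

Deleting 1 raises the number of components from 1 to 2, so 1 is a cut vertex.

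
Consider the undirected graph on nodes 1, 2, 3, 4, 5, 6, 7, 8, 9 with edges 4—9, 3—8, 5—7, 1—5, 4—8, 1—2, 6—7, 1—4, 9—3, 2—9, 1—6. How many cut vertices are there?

1

Removing 1 increases the component count from 1 to 2, so 1 is a cut vertex.
By contrast removing 3 leaves 1 component; it is not a cut vertex. No other vertex is a cut vertex either.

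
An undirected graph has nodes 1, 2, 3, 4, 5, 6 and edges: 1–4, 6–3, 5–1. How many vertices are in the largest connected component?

3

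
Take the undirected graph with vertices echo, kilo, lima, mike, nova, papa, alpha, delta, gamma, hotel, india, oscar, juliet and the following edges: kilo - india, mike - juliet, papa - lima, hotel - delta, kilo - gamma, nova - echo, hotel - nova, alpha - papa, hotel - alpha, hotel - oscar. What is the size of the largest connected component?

8

Starting from mike we can reach mike, juliet. That is one component of size 2.
Starting from kilo we can reach kilo, gamma, india. That is one component of size 3.
Starting from echo we can reach echo, lima, nova, papa, alpha, delta, hotel, oscar. That is one component of size 8.
The largest has 8 vertices.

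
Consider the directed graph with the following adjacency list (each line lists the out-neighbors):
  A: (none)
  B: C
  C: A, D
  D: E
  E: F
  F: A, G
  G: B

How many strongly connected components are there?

2

{B, C, D, E, F, G} are all mutually reachable — one SCC of size 6.
{A} is an SCC by itself.
That gives 2 strongly connected components.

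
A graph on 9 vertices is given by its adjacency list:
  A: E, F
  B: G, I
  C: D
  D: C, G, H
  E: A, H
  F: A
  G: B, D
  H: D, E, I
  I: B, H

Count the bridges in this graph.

The edges on the cycle H-I-B-G-D-H are not bridges since each lies on that cycle.
But removing D-C disconnects D from C; removing E-A disconnects E from A; removing H-E disconnects H from E; removing F-A disconnects F from A — these are bridges.
That makes 4 bridges.

4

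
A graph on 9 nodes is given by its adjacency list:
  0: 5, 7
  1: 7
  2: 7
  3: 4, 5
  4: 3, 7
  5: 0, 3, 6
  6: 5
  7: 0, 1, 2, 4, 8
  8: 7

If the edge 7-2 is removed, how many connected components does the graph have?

Before removal there is 1 component.
7-2 is a bridge — removing it separates 7's side from 2's side.
After removal: 2 components.

2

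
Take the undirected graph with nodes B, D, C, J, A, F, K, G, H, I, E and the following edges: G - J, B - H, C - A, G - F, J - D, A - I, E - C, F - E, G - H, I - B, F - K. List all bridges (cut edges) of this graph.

D-J, F-K, G-J

The edges on the cycle G-F-E-C-A-I-B-H-G are not bridges since each lies on that cycle.
But removing J - D disconnects J from D; removing F - K disconnects F from K; removing G - J disconnects G from J — these are bridges.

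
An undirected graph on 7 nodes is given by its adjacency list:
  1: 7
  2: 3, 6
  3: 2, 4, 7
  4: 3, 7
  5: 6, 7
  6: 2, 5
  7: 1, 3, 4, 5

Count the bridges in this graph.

1

The edges on the cycle 7-3-4-7 are not bridges since each lies on that cycle.
But removing 1-7 disconnects 1 from 7 — this is a bridge.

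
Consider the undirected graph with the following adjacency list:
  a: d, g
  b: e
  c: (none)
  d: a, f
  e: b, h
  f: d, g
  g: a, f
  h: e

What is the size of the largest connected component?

c is isolated — a component by itself.
Starting from b we can reach b, e, h. That is one component of size 3.
Starting from a we can reach a, d, f, g. That is one component of size 4.
The largest has 4 vertices.

4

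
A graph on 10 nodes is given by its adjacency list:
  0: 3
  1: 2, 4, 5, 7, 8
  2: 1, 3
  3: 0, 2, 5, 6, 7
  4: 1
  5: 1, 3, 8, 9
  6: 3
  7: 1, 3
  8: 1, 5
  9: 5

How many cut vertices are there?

3

Removing 1 increases the component count from 1 to 2, so 1 is a cut vertex.
Removing 3 increases the component count from 1 to 3, so 3 is a cut vertex.
Removing 5 increases the component count from 1 to 2, so 5 is a cut vertex.
By contrast removing 7 leaves 1 component; it is not a cut vertex. No other vertex is a cut vertex either.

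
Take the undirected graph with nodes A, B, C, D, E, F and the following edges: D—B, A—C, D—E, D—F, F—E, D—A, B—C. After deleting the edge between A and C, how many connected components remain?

1

A and C are still connected via A-D-B-C, so the component count stays at 1.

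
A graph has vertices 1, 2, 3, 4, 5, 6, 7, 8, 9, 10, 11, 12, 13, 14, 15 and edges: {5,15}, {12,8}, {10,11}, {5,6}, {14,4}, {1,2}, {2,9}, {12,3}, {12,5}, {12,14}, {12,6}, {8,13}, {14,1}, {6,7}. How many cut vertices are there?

Removing 1 increases the component count from 2 to 3, so 1 is a cut vertex.
Removing 2 increases the component count from 2 to 3, so 2 is a cut vertex.
Removing 5 increases the component count from 2 to 3, so 5 is a cut vertex.
Likewise 6, 8, 12, 14 are cut vertices.
By contrast removing 4 leaves 2 components; it is not a cut vertex. No other vertex is a cut vertex either.

7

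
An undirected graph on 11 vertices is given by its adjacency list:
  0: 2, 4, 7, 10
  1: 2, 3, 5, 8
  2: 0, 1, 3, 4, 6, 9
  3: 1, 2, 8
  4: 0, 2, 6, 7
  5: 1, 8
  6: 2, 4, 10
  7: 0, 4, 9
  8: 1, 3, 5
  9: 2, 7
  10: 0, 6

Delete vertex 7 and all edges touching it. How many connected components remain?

1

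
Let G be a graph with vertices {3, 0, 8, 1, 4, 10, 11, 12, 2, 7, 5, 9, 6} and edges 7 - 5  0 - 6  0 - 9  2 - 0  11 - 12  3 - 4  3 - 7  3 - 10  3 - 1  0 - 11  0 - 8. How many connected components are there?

2

Starting from 1 we can reach 1, 3, 4, 5, 7, 10. That is one component of size 6.
Starting from 0 we can reach 0, 2, 6, 8, 9, 11, 12. That is one component of size 7.
Total: 2 components.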